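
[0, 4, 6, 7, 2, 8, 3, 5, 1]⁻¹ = [0, 8, 4, 6, 1, 7, 2, 3, 5]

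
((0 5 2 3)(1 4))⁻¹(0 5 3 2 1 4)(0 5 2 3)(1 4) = (0 3 4 1 5 2)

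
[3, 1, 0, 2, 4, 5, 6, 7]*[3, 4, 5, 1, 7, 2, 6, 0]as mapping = [0→1, 1→4, 2→3, 3→5, 4→7, 5→2, 6→6, 7→0]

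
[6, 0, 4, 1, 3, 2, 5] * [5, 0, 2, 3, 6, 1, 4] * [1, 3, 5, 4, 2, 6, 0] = [2, 6, 0, 1, 4, 5, 3]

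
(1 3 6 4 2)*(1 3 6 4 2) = (1 6 2 3 4)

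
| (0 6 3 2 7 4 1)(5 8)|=14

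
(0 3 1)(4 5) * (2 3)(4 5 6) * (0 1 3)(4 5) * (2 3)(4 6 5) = (0 3 2)(4 5 6)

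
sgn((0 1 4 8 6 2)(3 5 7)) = -1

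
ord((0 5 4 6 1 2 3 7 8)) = 9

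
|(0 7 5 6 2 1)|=6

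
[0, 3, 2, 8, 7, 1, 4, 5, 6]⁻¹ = [0, 5, 2, 1, 6, 7, 8, 4, 3]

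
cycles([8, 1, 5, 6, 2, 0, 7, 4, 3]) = (0 8 3 6 7 4 2 5)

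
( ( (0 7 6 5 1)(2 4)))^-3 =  (0 6 1 7 5)(2 4)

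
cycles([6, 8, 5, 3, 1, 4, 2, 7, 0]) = (0 6 2 5 4 1 8)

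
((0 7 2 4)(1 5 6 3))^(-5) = (0 4 2 7)(1 3 6 5)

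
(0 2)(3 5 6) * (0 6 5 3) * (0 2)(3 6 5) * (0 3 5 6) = (0 3)(2 6)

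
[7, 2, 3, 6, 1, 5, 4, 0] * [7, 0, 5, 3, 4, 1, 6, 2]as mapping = [0→2, 1→5, 2→3, 3→6, 4→0, 5→1, 6→4, 7→7]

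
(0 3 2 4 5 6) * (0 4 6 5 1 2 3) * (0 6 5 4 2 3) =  (0 6 2 5 4 1 3)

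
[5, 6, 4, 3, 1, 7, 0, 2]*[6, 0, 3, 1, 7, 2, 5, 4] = [2, 5, 7, 1, 0, 4, 6, 3]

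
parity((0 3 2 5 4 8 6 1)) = odd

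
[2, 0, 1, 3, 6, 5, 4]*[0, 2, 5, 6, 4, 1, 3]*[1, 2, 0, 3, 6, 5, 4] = [5, 1, 0, 4, 3, 2, 6]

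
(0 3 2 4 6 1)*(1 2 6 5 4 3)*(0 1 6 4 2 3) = (0 6 3 4 5 2)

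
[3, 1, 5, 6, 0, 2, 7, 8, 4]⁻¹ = [4, 1, 5, 0, 8, 2, 3, 6, 7]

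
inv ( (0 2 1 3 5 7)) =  (0 7 5 3 1 2)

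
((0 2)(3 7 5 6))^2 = (3 5)(6 7)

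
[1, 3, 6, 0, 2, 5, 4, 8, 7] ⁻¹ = [3, 0, 4, 1, 6, 5, 2, 8, 7] 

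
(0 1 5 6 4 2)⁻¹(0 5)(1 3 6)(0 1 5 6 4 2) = (1 6)(3 4 5)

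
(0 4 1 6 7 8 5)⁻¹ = (0 5 8 7 6 1 4)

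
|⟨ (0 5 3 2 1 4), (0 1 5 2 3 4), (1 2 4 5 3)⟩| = 720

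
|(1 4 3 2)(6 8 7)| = 12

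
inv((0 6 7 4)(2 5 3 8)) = (0 4 7 6)(2 8 3 5)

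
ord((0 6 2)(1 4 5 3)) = 12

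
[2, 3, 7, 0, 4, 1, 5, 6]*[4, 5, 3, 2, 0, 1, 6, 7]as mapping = [0→3, 1→2, 2→7, 3→4, 4→0, 5→5, 6→1, 7→6]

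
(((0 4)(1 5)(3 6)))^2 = ()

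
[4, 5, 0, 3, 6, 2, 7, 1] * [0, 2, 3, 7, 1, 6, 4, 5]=[1, 6, 0, 7, 4, 3, 5, 2]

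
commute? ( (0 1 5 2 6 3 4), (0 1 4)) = no: (0 1 5 2 6 3 4)*(0 1 4) = (0 4 1 5 2 6 3), (0 1 4)*(0 1 5 2 6 3 4) = (0 5 2 6 3 4 1)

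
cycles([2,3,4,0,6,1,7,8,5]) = (0 2 4 6 7 8 5 1 3)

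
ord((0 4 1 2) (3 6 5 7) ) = 4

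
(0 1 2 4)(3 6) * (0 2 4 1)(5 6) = (1 4 2)(3 5 6)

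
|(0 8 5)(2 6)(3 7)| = 6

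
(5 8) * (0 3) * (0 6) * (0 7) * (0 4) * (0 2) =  (0 3 6 7 4 2)(5 8)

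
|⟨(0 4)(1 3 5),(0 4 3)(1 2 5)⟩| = 720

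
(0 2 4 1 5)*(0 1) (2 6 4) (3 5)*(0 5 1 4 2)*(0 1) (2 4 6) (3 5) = (0 2 1 5 6 4 3) 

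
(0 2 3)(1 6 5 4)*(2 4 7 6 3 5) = (0 4 1 3)(2 5 7 6)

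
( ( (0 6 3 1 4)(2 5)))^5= (2 5)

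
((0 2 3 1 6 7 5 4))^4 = (0 6)(1 4)(2 7)(3 5)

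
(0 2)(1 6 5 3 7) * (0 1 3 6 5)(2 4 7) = (0 4 7 3 2 1 5 6)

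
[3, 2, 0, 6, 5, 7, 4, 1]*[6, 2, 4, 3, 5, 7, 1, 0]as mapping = [0→3, 1→4, 2→6, 3→1, 4→7, 5→0, 6→5, 7→2]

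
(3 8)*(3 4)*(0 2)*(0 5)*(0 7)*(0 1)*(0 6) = (0 2 5 7 1 6)(3 8 4)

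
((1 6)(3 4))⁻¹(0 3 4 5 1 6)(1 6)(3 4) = (0 4 3 5 6 1)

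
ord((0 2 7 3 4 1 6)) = 7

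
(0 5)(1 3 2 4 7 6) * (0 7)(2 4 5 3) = (0 3 4)(1 2 5 7 6)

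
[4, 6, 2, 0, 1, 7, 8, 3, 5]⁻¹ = [3, 4, 2, 7, 0, 8, 1, 5, 6]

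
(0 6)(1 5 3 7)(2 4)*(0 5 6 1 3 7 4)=(0 1 6 5 7 3 4 2)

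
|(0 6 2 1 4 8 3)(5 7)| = 14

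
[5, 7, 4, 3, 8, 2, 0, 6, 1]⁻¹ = [6, 8, 5, 3, 2, 0, 7, 1, 4]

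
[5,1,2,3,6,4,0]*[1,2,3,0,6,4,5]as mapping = [0→4,1→2,2→3,3→0,4→5,5→6,6→1]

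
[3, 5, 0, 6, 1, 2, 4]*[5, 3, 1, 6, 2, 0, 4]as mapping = [0→6, 1→0, 2→5, 3→4, 4→3, 5→1, 6→2]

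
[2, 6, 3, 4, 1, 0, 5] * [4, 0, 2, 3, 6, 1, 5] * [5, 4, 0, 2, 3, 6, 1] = [0, 6, 2, 1, 5, 3, 4]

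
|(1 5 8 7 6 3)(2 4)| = 6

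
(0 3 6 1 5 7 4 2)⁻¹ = (0 2 4 7 5 1 6 3)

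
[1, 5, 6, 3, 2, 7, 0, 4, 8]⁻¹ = [6, 0, 4, 3, 7, 1, 2, 5, 8]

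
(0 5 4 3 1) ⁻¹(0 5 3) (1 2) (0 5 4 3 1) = (0 2) (1 5 4) 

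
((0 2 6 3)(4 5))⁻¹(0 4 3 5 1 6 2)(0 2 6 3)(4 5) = (0 4 1 3 6 2 5)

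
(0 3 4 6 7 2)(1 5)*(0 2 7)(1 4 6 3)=(0 1 5 4 3 6)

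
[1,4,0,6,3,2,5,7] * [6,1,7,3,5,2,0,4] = [1,5,6,0,3,7,2,4]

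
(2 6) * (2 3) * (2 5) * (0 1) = (0 1)(2 6 3 5)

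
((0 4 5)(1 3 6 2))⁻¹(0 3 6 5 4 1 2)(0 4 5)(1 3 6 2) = (0 5 3 1 4 6 2)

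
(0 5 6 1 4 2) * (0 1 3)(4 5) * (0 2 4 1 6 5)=(0 1)(2 6 3)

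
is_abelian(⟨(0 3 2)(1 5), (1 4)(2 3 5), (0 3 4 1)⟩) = no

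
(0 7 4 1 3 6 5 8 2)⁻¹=(0 2 8 5 6 3 1 4 7)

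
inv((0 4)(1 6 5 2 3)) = (0 4)(1 3 2 5 6)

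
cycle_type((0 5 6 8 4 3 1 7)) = 8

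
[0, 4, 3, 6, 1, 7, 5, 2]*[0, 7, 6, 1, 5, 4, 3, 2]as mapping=[0→0, 1→5, 2→1, 3→3, 4→7, 5→2, 6→4, 7→6]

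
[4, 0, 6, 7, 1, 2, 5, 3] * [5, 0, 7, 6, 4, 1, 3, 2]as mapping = [0→4, 1→5, 2→3, 3→2, 4→0, 5→7, 6→1, 7→6]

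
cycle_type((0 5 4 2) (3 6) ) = 2.4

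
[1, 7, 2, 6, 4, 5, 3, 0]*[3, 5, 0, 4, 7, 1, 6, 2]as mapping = [0→5, 1→2, 2→0, 3→6, 4→7, 5→1, 6→4, 7→3]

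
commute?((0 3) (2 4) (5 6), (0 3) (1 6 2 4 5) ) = no:(0 3) (2 4) (5 6)*(0 3) (1 6 2 4 5) = (1 6) (2 5), (0 3) (1 6 2 4 5)*(0 3) (2 4) (5 6) = (1 5) (4 6) 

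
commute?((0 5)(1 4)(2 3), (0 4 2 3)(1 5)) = no:(0 5)(1 4)(2 3)*(0 4 2 3)(1 5) = (0 1 2)(4 5), (0 4 2 3)(1 5)*(0 5)(1 4)(2 3) = (0 1)(3 5 4)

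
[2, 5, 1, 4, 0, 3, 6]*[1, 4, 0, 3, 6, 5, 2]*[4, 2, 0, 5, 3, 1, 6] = [4, 1, 3, 6, 2, 5, 0]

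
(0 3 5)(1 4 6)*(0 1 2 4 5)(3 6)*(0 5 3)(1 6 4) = (0 4)(1 3 5 6 2)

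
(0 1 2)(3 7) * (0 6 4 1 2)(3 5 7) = (0 2 6 4 1)(5 7)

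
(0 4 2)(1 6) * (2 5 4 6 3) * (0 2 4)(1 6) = (0 1 3 4 5)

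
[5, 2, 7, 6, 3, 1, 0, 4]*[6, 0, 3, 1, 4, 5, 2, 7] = [5, 3, 7, 2, 1, 0, 6, 4]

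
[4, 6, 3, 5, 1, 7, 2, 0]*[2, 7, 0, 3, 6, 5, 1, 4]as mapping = [0→6, 1→1, 2→3, 3→5, 4→7, 5→4, 6→0, 7→2]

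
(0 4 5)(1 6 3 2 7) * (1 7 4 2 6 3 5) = (0 2 4 1 3 6 5)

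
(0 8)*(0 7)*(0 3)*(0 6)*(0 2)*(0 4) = (0 8 7 3 6 2 4)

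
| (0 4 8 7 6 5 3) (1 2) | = 14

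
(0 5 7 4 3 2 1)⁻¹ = (0 1 2 3 4 7 5)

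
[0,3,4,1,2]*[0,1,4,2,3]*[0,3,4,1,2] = [0,4,1,3,2]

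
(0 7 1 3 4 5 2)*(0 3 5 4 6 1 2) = (0 7 2 3 6 1 5)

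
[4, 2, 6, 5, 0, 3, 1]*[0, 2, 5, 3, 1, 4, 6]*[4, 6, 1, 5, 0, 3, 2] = [6, 3, 2, 0, 4, 5, 1]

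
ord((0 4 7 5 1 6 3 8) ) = 8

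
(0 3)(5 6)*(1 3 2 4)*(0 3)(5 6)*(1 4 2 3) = (0 3 1)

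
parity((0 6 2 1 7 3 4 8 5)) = even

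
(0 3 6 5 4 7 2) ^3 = (0 5 2 6 7 3 4) 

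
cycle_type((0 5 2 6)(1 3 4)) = 3.4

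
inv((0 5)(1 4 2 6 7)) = (0 5)(1 7 6 2 4)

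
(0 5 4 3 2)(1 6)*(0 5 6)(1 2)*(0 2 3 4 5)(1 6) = (0 1 2)(3 6)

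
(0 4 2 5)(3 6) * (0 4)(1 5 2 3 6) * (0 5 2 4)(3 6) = (0 5)(1 2 4 6 3)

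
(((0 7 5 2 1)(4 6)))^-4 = (0 7 5 2 1)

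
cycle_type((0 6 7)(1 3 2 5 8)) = 3.5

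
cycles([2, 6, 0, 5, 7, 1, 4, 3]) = (0 2)(1 6 4 7 3 5)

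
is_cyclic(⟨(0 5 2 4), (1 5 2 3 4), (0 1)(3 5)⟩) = no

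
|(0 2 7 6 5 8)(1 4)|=6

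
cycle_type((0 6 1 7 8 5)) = 6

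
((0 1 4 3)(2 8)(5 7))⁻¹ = (0 3 4 1)(2 8)(5 7)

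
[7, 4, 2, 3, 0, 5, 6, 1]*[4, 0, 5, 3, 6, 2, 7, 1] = [1, 6, 5, 3, 4, 2, 7, 0]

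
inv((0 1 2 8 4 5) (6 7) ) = (0 5 4 8 2 1) (6 7) 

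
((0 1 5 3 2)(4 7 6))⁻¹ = (0 2 3 5 1)(4 6 7)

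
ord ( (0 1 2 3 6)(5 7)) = 10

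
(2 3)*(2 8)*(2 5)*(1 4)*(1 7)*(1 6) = (1 4 7 6) (2 3 8 5) 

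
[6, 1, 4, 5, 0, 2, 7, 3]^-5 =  [7, 1, 0, 2, 6, 4, 3, 5]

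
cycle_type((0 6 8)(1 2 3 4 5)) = 3.5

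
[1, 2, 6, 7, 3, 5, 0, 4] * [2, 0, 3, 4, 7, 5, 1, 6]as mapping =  [0→0, 1→3, 2→1, 3→6, 4→4, 5→5, 6→2, 7→7]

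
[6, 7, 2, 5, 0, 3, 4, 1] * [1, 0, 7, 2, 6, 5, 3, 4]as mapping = [0→3, 1→4, 2→7, 3→5, 4→1, 5→2, 6→6, 7→0]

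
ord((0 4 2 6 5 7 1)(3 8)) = 14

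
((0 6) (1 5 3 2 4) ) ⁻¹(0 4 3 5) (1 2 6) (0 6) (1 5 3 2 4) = (0 5 4) (1 2 3 6) 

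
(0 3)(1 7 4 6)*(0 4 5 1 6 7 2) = (0 3 4 7 5 1 2)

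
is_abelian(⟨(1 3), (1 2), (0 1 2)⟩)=no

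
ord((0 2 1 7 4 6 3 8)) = 8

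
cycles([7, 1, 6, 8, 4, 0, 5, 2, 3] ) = (0 7 2 6 5)(3 8)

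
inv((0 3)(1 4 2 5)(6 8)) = (0 3)(1 5 2 4)(6 8)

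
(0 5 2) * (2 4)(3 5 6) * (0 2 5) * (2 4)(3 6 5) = (0 5 2 4 3)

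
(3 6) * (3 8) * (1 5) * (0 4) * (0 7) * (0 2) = (0 4 7 2)(1 5)(3 6 8)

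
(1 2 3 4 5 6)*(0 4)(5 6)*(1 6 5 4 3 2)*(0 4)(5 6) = (0 3 4 6 5)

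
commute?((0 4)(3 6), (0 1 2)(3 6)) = no:(0 4)(3 6) * (0 1 2)(3 6) = (0 4 1 2), (0 1 2)(3 6) * (0 4)(3 6) = (0 1 2 4)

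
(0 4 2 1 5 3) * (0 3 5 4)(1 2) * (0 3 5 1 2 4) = (0 3 5 1)(2 4)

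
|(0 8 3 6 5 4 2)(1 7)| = 14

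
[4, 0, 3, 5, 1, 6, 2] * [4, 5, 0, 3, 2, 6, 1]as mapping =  [0→2, 1→4, 2→3, 3→6, 4→5, 5→1, 6→0]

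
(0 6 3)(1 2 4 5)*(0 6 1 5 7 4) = (0 1 2)(3 6)(4 7)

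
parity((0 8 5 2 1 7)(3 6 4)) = odd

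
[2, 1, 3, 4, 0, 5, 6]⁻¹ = [4, 1, 0, 2, 3, 5, 6]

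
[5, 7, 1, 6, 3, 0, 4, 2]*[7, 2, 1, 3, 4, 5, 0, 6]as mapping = [0→5, 1→6, 2→2, 3→0, 4→3, 5→7, 6→4, 7→1]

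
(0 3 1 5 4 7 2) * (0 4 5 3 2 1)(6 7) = (0 2 4 6 7 1 3)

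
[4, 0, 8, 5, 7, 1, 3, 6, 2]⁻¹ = [1, 5, 8, 6, 0, 3, 7, 4, 2]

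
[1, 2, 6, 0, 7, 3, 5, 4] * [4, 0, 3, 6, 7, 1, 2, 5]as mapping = [0→0, 1→3, 2→2, 3→4, 4→5, 5→6, 6→1, 7→7]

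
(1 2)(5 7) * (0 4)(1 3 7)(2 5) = (0 4)(1 5)(2 3 7)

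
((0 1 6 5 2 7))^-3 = (0 5)(1 2)(6 7)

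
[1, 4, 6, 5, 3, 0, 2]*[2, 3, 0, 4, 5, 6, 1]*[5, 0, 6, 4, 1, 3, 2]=[4, 3, 0, 2, 1, 6, 5] 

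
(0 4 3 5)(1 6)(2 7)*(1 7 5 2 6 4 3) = (0 3 2 5)(1 4)(6 7)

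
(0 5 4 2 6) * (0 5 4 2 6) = (0 4 6 5 2)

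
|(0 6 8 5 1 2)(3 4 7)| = 6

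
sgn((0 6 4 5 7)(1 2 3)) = 1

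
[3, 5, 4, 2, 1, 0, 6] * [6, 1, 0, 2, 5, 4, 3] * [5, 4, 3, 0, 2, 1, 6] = [3, 2, 1, 5, 4, 6, 0]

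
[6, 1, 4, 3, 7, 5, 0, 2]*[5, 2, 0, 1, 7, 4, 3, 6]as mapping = [0→3, 1→2, 2→7, 3→1, 4→6, 5→4, 6→5, 7→0]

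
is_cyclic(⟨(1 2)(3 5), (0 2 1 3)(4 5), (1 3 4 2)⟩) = no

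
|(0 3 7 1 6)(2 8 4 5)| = 20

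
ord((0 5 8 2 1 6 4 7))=8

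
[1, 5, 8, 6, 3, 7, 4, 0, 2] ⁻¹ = [7, 0, 8, 4, 6, 1, 3, 5, 2] 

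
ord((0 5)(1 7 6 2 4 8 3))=14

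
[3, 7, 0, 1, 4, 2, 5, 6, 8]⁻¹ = [2, 3, 5, 0, 4, 6, 7, 1, 8]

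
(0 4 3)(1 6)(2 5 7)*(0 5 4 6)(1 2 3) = (0 6 2 4 1)(3 5 7)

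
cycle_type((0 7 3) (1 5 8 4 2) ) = 3.5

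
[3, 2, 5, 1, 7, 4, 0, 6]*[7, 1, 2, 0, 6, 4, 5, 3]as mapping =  [0→0, 1→2, 2→4, 3→1, 4→3, 5→6, 6→7, 7→5]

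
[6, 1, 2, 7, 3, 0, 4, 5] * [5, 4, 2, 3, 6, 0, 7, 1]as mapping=[0→7, 1→4, 2→2, 3→1, 4→3, 5→5, 6→6, 7→0]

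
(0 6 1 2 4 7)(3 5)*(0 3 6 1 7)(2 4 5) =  (0 1 4)(2 5 6 7 3)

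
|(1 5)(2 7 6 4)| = 4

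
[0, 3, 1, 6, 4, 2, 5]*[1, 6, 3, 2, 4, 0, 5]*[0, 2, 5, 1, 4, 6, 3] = [2, 5, 3, 6, 4, 1, 0]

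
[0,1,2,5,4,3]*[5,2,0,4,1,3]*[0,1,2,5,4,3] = [3,2,0,5,1,4]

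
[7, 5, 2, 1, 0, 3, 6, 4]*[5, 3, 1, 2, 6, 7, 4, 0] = [0, 7, 1, 3, 5, 2, 4, 6]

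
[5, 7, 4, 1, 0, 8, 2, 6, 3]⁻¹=[4, 3, 6, 8, 2, 0, 7, 1, 5]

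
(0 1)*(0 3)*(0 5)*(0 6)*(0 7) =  (0 1 3 5 6 7)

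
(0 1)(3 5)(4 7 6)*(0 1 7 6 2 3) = (0 7 2 3 5)(4 6)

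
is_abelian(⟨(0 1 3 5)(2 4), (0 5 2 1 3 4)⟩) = no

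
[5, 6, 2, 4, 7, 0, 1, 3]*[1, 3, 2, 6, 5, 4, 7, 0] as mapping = [0→4, 1→7, 2→2, 3→5, 4→0, 5→1, 6→3, 7→6] 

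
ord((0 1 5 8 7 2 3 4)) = 8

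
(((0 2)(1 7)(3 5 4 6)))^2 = (3 4)(5 6)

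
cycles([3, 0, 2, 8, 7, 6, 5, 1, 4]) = (0 3 8 4 7 1)(5 6)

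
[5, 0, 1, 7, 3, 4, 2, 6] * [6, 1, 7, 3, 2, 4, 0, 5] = [4, 6, 1, 5, 3, 2, 7, 0]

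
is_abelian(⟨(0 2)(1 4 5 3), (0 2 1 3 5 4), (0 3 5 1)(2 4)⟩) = no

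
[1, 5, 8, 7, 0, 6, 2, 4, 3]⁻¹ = [4, 0, 6, 8, 7, 1, 5, 3, 2]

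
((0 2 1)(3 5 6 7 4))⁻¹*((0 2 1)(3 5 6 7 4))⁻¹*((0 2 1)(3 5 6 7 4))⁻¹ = (3 6 4 5 7)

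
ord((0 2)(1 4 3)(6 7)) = 6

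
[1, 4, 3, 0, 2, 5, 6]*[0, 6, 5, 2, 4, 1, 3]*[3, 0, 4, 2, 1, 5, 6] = [6, 1, 4, 3, 5, 0, 2] 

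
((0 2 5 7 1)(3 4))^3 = (0 7 2 1 5)(3 4)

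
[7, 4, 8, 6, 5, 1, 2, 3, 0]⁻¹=[8, 5, 6, 7, 1, 4, 3, 0, 2]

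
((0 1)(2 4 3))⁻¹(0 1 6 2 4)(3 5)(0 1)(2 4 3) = (0 6 4 3 1)(2 5)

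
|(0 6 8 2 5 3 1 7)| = 8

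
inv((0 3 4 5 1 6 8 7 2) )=(0 2 7 8 6 1 5 4 3) 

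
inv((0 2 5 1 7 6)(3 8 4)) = (0 6 7 1 5 2)(3 4 8)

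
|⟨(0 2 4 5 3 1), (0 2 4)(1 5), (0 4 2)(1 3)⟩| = 720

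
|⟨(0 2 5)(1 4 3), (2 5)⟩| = 18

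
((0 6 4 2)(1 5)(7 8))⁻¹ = (0 2 4 6)(1 5)(7 8)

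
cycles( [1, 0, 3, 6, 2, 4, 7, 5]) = (0 1)(2 3 6 7 5 4)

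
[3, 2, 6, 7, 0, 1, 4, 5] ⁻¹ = [4, 5, 1, 0, 6, 7, 2, 3] 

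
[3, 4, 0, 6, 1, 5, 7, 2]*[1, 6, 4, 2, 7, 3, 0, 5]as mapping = [0→2, 1→7, 2→1, 3→0, 4→6, 5→3, 6→5, 7→4]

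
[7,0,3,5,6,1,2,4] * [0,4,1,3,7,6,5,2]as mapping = [0→2,1→0,2→3,3→6,4→5,5→4,6→1,7→7]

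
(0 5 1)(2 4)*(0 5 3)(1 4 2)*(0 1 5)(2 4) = (0 3 1)(2 4 5)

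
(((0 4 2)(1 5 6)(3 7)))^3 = (3 7)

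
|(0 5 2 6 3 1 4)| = 7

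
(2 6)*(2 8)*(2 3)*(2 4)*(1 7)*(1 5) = (1 7 5)(2 6 8 3 4)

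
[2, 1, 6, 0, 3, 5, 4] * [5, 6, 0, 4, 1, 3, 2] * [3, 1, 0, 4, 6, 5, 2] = [3, 2, 0, 5, 6, 4, 1]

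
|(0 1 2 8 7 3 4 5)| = 8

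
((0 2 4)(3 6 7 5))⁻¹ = (0 4 2)(3 5 7 6)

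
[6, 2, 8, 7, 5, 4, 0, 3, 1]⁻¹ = [6, 8, 1, 7, 5, 4, 0, 3, 2]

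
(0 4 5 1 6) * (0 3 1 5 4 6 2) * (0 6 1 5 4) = (0 1 2 6 3 5 4)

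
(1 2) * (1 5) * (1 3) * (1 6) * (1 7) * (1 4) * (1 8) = (1 2 5 3 6 7 4 8)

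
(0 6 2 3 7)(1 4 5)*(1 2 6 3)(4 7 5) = (0 3 5 2 1 7)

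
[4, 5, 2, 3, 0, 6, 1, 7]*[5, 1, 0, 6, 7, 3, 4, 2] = [7, 3, 0, 6, 5, 4, 1, 2]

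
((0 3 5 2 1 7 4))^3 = (0 2 4 5 7 3 1)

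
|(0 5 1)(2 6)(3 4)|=6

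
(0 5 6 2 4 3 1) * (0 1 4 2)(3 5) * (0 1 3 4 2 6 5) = (0 4)(1 3 2 6)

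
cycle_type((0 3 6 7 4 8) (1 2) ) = 2.6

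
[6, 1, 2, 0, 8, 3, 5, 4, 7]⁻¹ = [3, 1, 2, 5, 7, 6, 0, 8, 4]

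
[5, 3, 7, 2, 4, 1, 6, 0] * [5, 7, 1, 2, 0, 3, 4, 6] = [3, 2, 6, 1, 0, 7, 4, 5] 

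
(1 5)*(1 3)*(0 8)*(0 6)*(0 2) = (0 8 6 2)(1 5 3)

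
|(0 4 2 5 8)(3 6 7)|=15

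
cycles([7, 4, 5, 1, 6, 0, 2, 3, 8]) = (0 7 3 1 4 6 2 5)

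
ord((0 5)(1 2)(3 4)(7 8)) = 2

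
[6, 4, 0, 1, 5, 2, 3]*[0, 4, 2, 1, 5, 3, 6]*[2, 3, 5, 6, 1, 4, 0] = [0, 4, 2, 1, 6, 5, 3]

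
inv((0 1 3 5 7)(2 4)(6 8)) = (0 7 5 3 1)(2 4)(6 8)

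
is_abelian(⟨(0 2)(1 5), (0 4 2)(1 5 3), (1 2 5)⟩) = no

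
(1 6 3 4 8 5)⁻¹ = (1 5 8 4 3 6)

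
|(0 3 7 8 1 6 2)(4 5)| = 14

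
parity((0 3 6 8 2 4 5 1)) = odd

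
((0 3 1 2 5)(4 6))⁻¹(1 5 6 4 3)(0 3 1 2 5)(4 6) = (0 4 6 1 2)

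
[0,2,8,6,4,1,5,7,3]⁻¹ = [0,5,1,8,4,6,3,7,2]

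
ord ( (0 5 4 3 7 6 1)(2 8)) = 14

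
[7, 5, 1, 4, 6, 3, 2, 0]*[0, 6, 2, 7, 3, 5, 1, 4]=[4, 5, 6, 3, 1, 7, 2, 0]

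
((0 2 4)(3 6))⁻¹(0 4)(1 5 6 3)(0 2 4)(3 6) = (0 2)(1 5 3 6)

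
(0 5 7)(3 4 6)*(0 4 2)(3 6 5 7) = (0 7 4 5 3 2)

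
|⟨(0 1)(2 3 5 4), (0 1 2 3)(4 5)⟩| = 36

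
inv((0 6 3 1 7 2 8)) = (0 8 2 7 1 3 6)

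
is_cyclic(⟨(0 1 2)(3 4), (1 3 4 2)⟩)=no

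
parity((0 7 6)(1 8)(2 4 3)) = odd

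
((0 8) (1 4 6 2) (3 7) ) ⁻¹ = (0 8) (1 2 6 4) (3 7) 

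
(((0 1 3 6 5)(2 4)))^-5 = (2 4)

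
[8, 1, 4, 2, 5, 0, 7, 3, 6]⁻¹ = [5, 1, 3, 7, 2, 4, 8, 6, 0]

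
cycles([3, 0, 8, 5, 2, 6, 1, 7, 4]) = (0 3 5 6 1) (2 8 4) 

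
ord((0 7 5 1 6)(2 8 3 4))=20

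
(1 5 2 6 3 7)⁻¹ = (1 7 3 6 2 5)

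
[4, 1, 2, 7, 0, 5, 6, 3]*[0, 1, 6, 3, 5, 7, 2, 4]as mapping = [0→5, 1→1, 2→6, 3→4, 4→0, 5→7, 6→2, 7→3]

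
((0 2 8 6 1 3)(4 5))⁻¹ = (0 3 1 6 8 2)(4 5)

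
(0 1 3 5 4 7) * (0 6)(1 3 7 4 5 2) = (0 3 2 1 7 6)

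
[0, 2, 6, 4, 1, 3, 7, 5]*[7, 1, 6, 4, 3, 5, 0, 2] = [7, 6, 0, 3, 1, 4, 2, 5]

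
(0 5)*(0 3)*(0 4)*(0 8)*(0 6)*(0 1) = (0 5 3 4 8 6 1)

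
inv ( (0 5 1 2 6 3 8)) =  (0 8 3 6 2 1 5)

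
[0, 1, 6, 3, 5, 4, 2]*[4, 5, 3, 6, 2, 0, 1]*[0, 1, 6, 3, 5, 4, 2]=[5, 4, 1, 2, 0, 6, 3]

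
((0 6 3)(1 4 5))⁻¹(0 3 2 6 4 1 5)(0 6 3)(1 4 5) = (0 2 3 5 4 1 6)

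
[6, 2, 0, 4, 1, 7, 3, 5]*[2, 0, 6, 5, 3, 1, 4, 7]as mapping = [0→4, 1→6, 2→2, 3→3, 4→0, 5→7, 6→5, 7→1]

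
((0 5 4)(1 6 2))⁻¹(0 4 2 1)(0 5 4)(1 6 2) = (0 1 6 5)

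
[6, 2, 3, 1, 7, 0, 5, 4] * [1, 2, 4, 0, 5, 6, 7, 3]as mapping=[0→7, 1→4, 2→0, 3→2, 4→3, 5→1, 6→6, 7→5]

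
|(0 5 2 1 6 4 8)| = 7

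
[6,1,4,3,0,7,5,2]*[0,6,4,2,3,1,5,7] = [5,6,3,2,0,7,1,4]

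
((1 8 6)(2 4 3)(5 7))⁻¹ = (1 6 8)(2 3 4)(5 7)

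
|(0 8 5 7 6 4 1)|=7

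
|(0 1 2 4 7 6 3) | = 7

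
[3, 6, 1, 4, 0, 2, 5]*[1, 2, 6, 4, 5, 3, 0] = [4, 0, 2, 5, 1, 6, 3]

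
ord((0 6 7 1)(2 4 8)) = 12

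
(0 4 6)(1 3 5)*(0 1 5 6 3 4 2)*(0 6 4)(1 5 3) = (0 2 6 5 3 4 1)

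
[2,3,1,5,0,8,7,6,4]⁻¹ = [4,2,0,1,8,3,7,6,5]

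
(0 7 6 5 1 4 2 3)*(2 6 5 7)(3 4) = (0 2 4 6 7 5 1 3)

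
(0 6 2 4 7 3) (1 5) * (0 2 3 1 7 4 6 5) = (0 5 7 1) (2 6 3) 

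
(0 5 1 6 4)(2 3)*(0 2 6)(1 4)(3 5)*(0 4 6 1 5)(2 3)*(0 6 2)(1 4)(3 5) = (2 6 3 4 5)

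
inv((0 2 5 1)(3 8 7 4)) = (0 1 5 2)(3 4 7 8)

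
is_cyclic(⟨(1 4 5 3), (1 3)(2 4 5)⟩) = no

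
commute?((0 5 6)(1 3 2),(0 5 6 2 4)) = no:(0 5 6)(1 3 2)*(0 5 6 2 4) = (0 6 5 2 1 3 4),(0 5 6 2 4)*(0 5 6)(1 3 2) = (0 6 1 3 2 4 5)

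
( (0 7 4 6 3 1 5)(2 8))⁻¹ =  (0 5 1 3 6 4 7)(2 8)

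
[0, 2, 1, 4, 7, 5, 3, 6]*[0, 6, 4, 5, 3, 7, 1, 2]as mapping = [0→0, 1→4, 2→6, 3→3, 4→2, 5→7, 6→5, 7→1]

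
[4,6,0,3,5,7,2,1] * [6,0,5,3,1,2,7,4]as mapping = [0→1,1→7,2→6,3→3,4→2,5→4,6→5,7→0]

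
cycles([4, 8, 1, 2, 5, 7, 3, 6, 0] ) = (0 4 5 7 6 3 2 1 8)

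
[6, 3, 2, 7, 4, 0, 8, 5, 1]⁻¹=[5, 8, 2, 1, 4, 7, 0, 3, 6]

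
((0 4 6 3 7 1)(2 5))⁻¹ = (0 1 7 3 6 4)(2 5)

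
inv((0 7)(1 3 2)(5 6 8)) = (0 7)(1 2 3)(5 8 6)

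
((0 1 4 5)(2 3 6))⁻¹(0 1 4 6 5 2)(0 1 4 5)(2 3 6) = (0 3 1 4 5 2)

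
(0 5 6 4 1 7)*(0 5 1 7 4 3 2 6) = (0 1 4 7 5)(2 6 3)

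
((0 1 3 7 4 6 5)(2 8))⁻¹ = (0 5 6 4 7 3 1)(2 8)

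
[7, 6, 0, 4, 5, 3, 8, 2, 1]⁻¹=[2, 8, 7, 5, 3, 4, 1, 0, 6]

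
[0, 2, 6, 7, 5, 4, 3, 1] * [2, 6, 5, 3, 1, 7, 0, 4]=[2, 5, 0, 4, 7, 1, 3, 6]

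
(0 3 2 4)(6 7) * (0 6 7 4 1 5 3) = (1 5 3 2)(4 6)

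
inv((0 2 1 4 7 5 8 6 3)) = (0 3 6 8 5 7 4 1 2)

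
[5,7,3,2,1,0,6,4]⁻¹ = [5,4,3,2,7,0,6,1]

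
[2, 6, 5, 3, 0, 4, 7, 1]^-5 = [4, 6, 0, 3, 5, 2, 7, 1]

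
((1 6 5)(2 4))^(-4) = (1 5 6)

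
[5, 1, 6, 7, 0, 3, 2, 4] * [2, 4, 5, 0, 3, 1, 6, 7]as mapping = [0→1, 1→4, 2→6, 3→7, 4→2, 5→0, 6→5, 7→3]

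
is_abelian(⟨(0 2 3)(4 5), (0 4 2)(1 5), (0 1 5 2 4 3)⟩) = no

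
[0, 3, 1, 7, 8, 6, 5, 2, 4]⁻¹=[0, 2, 7, 1, 8, 6, 5, 3, 4]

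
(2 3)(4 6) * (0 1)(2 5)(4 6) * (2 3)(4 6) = (0 1)(3 5)(4 6)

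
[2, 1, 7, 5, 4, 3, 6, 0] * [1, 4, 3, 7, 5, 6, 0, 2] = [3, 4, 2, 6, 5, 7, 0, 1]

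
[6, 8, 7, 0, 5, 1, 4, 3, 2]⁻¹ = [3, 5, 8, 7, 6, 4, 0, 2, 1]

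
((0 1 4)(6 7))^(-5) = (0 1 4)(6 7)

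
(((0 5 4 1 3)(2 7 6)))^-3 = (0 4 3 5 1)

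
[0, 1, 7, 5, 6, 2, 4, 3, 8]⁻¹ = [0, 1, 5, 7, 6, 3, 4, 2, 8]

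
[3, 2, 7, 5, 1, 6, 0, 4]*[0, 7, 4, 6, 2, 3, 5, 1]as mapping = [0→6, 1→4, 2→1, 3→3, 4→7, 5→5, 6→0, 7→2]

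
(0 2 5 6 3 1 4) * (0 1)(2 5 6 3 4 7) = (0 5 3)(1 7 2 6 4)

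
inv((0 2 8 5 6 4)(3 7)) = (0 4 6 5 8 2)(3 7)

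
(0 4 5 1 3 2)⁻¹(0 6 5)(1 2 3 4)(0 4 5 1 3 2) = (0 2 5 3)(1 4 6)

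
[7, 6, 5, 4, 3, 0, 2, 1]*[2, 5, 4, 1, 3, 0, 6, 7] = [7, 6, 0, 3, 1, 2, 4, 5]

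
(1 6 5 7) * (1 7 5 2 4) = (1 6 2 4)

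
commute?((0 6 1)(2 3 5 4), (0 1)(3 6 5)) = no:(0 6 1)(2 3 5 4)*(0 1)(3 6 5) = (0 5 4 2 6), (0 1)(3 6 5)*(0 6 1)(2 3 5 4) = (1 6 4 2 3)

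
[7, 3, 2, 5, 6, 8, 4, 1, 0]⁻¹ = [8, 7, 2, 1, 6, 3, 4, 0, 5]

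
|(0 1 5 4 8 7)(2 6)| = 6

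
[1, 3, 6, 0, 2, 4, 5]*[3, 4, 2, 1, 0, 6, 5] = [4, 1, 5, 3, 2, 0, 6]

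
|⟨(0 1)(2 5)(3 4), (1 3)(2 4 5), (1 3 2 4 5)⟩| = 720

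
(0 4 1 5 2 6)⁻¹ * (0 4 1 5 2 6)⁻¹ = (0 2 1)(4 6 5)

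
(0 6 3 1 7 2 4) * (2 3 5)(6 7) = (0 7 3 1 6 5 2 4)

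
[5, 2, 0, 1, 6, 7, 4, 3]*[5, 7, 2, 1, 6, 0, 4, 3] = [0, 2, 5, 7, 4, 3, 6, 1]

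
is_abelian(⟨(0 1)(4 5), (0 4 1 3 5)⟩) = no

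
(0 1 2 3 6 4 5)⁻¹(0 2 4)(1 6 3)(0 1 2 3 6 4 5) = (1 3 5)(2 4 6)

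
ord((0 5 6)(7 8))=6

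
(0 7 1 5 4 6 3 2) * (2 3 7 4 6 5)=(0 4 5 6 7 1 2)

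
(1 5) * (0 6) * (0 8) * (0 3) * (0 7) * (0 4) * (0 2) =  (0 6 8 3 7 4 2) (1 5) 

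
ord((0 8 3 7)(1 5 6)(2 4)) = 12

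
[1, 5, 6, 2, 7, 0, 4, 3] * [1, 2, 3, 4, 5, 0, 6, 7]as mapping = [0→2, 1→0, 2→6, 3→3, 4→7, 5→1, 6→5, 7→4]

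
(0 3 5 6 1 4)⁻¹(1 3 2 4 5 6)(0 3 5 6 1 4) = (0 6 1 4 5 2)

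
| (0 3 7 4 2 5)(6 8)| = 6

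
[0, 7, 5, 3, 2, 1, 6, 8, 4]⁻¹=[0, 5, 4, 3, 8, 2, 6, 1, 7]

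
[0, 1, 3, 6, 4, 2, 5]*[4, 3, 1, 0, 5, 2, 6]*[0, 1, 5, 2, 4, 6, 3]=[4, 2, 0, 3, 6, 1, 5]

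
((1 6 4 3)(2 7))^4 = ()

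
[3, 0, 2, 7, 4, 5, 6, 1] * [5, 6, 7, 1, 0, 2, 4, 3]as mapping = [0→1, 1→5, 2→7, 3→3, 4→0, 5→2, 6→4, 7→6]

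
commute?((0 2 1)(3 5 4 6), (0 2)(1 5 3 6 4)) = no:(0 2 1)(3 5 4 6)*(0 2)(1 5 3 6 4) = (1 2 5), (0 2)(1 5 3 6 4)*(0 2 1)(3 5 4 6) = (0 1 4)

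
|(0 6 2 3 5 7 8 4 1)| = 9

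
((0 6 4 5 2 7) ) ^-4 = (0 4 2) (5 7 6) 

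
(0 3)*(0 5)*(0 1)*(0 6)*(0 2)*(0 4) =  (0 3 5 1 6 2 4)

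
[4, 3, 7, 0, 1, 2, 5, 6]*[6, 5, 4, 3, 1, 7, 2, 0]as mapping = [0→1, 1→3, 2→0, 3→6, 4→5, 5→4, 6→7, 7→2]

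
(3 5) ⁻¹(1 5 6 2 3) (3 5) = (1 3 6 2 5) 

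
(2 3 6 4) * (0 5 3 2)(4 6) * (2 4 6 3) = (0 5 2 4)(3 6)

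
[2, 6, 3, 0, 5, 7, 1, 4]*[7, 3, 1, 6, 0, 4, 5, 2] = [1, 5, 6, 7, 4, 2, 3, 0]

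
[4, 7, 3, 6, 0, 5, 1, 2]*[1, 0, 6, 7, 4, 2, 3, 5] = [4, 5, 7, 3, 1, 2, 0, 6]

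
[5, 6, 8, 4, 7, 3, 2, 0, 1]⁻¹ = [7, 8, 6, 5, 3, 0, 1, 4, 2]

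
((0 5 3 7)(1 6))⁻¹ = (0 7 3 5)(1 6)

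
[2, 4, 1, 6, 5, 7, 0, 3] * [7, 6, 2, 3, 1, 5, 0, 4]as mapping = [0→2, 1→1, 2→6, 3→0, 4→5, 5→4, 6→7, 7→3]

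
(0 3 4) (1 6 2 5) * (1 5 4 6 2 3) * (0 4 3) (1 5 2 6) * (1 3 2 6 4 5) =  (0 1 4 5 6) 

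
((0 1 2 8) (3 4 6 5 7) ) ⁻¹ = (0 8 2 1) (3 7 5 6 4) 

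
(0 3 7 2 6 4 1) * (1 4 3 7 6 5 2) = (0 7 1)(2 5)(3 6)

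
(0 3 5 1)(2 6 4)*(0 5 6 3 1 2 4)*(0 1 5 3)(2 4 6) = (0 5 4 6 1 3 2)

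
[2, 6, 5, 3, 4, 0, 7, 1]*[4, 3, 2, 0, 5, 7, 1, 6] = [2, 1, 7, 0, 5, 4, 6, 3]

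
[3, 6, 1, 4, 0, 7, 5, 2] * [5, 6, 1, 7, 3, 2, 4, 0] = [7, 4, 6, 3, 5, 0, 2, 1]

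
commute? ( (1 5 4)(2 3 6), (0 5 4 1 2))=no: (1 5 4)(2 3 6) * (0 5 4 1 2)=(0 5 1 4 2 3 6), (0 5 4 1 2) * (1 5 4)(2 3 6)=(0 4 5 1 3 6 2)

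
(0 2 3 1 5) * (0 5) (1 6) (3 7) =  (0 2 7 3 6 1) 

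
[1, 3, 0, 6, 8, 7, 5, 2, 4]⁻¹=[2, 0, 7, 1, 8, 6, 3, 5, 4]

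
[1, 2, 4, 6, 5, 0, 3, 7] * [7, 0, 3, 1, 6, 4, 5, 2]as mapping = [0→0, 1→3, 2→6, 3→5, 4→4, 5→7, 6→1, 7→2]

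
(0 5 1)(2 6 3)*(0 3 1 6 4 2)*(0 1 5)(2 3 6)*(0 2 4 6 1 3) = (0 2 6 5 4)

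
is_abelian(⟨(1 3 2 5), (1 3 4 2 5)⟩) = no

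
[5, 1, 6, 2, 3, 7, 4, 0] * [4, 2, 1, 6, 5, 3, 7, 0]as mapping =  [0→3, 1→2, 2→7, 3→1, 4→6, 5→0, 6→5, 7→4]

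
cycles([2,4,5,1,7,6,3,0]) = (0 2 5 6 3 1 4 7)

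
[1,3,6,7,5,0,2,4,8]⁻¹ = [5,0,6,1,7,4,2,3,8]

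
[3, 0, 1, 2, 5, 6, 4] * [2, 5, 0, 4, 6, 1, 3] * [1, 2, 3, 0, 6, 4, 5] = [6, 3, 4, 1, 2, 0, 5]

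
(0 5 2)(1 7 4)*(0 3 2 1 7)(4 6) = (0 5 1)(2 3)(4 7 6)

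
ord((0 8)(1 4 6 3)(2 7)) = 4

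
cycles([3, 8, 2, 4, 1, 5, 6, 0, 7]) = (0 3 4 1 8 7)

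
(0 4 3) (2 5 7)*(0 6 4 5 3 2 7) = (0 5) (2 3 6 4) 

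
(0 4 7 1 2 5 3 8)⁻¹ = (0 8 3 5 2 1 7 4)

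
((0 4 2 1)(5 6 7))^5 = (0 4 2 1)(5 7 6)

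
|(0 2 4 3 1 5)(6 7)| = 6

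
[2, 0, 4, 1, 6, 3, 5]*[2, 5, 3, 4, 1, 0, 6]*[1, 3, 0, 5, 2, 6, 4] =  [5, 0, 3, 6, 4, 2, 1]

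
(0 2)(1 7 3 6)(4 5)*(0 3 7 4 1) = (0 2 3 6)(1 4 5)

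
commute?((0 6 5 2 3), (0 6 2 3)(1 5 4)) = no:(0 6 5 2 3) * (0 6 2 3)(1 5 4) = (0 2)(1 5 3 6 4), (0 6 2 3)(1 5 4) * (0 6 5 2 3) = (0 5 4 1 2)(3 6)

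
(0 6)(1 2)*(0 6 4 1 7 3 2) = (0 4 1)(2 7 3)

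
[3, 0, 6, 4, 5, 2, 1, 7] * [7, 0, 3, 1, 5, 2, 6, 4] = [1, 7, 6, 5, 2, 3, 0, 4]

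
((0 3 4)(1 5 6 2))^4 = (0 3 4)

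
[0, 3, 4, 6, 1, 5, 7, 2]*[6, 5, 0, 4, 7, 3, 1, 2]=[6, 4, 7, 1, 5, 3, 2, 0]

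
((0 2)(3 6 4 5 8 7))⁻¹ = (0 2)(3 7 8 5 4 6)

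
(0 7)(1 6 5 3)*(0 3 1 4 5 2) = (0 7 3 4 5 1 6 2)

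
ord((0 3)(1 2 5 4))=4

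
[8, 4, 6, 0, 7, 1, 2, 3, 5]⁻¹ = [3, 5, 6, 7, 1, 8, 2, 4, 0]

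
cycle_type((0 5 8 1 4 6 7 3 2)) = 9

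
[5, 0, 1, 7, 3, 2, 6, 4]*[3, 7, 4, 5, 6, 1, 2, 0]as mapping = [0→1, 1→3, 2→7, 3→0, 4→5, 5→4, 6→2, 7→6]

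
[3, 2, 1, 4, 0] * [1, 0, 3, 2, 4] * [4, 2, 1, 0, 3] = [1, 0, 4, 3, 2]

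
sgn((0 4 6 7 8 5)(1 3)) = 1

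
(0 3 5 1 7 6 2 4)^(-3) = (0 6 5 4 7 3 2 1)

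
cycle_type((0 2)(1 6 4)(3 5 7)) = 2.3^2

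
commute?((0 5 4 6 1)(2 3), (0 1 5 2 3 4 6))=no:(0 5 4 6 1)(2 3)*(0 1 5 2 3 4 6)=(0 2 4)(5 6), (0 1 5 2 3 4 6)*(0 5 4 6 1)(2 3)=(1 4)(3 6 5)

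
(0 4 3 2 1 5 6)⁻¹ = (0 6 5 1 2 3 4)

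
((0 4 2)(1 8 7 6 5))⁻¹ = (0 2 4)(1 5 6 7 8)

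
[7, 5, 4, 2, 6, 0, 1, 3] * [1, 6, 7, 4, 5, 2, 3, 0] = [0, 2, 5, 7, 3, 1, 6, 4]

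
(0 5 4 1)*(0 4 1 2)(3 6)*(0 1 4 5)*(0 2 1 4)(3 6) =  (0 2 4 1 5)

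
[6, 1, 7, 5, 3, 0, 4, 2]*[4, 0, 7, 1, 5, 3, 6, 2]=[6, 0, 2, 3, 1, 4, 5, 7]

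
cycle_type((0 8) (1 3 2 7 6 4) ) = 2.6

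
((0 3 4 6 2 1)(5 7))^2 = (0 4 2)(1 3 6)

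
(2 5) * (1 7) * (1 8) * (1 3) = (1 7 8 3)(2 5)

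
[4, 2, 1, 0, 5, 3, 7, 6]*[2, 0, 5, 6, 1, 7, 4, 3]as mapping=[0→1, 1→5, 2→0, 3→2, 4→7, 5→6, 6→3, 7→4]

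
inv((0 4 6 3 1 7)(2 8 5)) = (0 7 1 3 6 4)(2 5 8)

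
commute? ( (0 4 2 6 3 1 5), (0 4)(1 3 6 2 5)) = no: (0 4 2 6 3 1 5)*(0 4)(1 3 6 2 5) = (4 5), (0 4)(1 3 6 2 5)*(0 4 2 6 3 1 5) = (0 2)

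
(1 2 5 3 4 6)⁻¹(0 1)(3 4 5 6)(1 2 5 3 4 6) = (0 2)(1 4 6 3)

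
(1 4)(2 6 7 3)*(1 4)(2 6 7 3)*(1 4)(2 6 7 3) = (1 4)(2 3 7 6)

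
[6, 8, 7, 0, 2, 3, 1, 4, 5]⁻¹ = [3, 6, 4, 5, 7, 8, 0, 2, 1]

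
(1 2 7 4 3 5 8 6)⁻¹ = (1 6 8 5 3 4 7 2)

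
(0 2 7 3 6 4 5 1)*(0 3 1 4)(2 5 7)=(0 5 4 7 1 3 6)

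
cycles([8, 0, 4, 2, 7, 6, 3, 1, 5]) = (0 8 5 6 3 2 4 7 1)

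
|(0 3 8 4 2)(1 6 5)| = 15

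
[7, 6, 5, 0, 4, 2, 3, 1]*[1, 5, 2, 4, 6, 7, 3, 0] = [0, 3, 7, 1, 6, 2, 4, 5]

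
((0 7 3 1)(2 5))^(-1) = (0 1 3 7)(2 5)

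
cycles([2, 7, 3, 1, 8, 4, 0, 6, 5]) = (0 2 3 1 7 6)(4 8 5)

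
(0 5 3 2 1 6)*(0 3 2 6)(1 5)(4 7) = (0 1)(2 5)(3 6)(4 7)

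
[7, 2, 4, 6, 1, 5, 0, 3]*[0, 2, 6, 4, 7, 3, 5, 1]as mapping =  [0→1, 1→6, 2→7, 3→5, 4→2, 5→3, 6→0, 7→4]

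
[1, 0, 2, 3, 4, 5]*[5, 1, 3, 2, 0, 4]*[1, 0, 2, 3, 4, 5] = [0, 5, 3, 2, 1, 4]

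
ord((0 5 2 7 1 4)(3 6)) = 6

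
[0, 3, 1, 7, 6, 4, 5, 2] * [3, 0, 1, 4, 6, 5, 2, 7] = [3, 4, 0, 7, 2, 6, 5, 1]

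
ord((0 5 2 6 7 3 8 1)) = 8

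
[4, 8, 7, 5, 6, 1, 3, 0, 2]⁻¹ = [7, 5, 8, 6, 0, 3, 4, 2, 1]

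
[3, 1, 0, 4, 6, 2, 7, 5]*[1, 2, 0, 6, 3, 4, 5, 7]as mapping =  [0→6, 1→2, 2→1, 3→3, 4→5, 5→0, 6→7, 7→4]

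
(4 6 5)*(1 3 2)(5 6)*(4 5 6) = (1 3 2)(4 6)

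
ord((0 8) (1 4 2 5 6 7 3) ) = 14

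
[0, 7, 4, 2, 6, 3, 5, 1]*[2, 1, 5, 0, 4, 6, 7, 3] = [2, 3, 4, 5, 7, 0, 6, 1] 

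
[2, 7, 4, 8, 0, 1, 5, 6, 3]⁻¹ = [4, 5, 0, 8, 2, 6, 7, 1, 3]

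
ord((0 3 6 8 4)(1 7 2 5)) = 20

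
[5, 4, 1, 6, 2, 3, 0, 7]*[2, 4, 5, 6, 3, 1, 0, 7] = [1, 3, 4, 0, 5, 6, 2, 7]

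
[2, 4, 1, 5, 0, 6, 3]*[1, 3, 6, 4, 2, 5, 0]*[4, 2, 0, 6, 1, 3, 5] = [5, 0, 6, 3, 2, 4, 1]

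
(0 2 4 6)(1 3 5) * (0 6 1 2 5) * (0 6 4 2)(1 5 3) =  (0 3 6 4 5)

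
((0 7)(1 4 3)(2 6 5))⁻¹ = (0 7)(1 3 4)(2 5 6)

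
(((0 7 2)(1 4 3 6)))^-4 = (0 2 7)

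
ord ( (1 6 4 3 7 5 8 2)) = 8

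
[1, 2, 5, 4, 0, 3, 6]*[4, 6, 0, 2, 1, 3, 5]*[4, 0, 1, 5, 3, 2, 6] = [6, 4, 5, 0, 3, 1, 2]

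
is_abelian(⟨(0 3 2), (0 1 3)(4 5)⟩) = no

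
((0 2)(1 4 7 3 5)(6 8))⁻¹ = (0 2)(1 5 3 7 4)(6 8)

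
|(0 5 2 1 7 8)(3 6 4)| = 6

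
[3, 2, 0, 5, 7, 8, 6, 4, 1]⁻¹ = [2, 8, 1, 0, 7, 3, 6, 4, 5]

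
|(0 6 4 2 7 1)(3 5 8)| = 6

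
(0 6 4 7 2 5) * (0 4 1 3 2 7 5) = (0 6 1 3 2)(4 5)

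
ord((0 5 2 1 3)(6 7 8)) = 15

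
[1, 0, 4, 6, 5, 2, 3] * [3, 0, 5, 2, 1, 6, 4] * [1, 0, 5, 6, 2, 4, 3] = [1, 6, 0, 2, 3, 4, 5]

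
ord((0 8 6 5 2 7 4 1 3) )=9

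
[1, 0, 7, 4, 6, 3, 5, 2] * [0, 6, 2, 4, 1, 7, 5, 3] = [6, 0, 3, 1, 5, 4, 7, 2]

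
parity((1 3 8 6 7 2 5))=even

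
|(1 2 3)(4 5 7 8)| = 12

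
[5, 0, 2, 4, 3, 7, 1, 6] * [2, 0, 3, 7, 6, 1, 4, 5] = [1, 2, 3, 6, 7, 5, 0, 4]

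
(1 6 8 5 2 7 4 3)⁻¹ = (1 3 4 7 2 5 8 6)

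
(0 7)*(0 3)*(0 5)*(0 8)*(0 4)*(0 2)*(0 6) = (0 7 3 5 8 4 2 6)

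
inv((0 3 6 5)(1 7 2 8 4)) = (0 5 6 3)(1 4 8 2 7)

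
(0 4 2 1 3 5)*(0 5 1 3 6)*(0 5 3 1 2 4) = (1 6 5 3 2)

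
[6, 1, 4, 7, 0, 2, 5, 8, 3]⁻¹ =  [4, 1, 5, 8, 2, 6, 0, 3, 7]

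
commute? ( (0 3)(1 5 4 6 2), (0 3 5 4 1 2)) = no: (0 3)(1 5 4 6 2)*(0 3 5 4 1 2) = (0 5 1 4 6), (0 3 5 4 1 2)*(0 3)(1 5 4 6 2) = (2 3 4 5 6)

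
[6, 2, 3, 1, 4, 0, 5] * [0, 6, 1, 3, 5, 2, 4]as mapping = [0→4, 1→1, 2→3, 3→6, 4→5, 5→0, 6→2]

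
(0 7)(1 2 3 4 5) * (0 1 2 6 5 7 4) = (0 4 7 1 6 5 2 3)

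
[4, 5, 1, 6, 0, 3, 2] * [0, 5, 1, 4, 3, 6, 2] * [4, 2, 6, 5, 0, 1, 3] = [5, 3, 1, 6, 4, 0, 2]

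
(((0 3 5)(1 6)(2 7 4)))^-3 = (1 6)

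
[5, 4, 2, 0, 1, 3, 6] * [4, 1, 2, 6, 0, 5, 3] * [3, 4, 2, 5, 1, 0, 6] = [0, 3, 2, 1, 4, 6, 5]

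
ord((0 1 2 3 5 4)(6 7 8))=6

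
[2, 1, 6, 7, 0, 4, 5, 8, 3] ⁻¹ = [4, 1, 0, 8, 5, 6, 2, 3, 7] 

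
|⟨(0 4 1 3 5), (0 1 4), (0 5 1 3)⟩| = 120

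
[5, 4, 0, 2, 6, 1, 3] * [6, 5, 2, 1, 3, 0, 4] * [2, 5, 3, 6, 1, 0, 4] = [2, 6, 4, 3, 1, 0, 5]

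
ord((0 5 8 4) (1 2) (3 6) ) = 4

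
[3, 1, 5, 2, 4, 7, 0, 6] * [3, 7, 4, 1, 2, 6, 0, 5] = [1, 7, 6, 4, 2, 5, 3, 0]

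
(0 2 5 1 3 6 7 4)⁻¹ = (0 4 7 6 3 1 5 2)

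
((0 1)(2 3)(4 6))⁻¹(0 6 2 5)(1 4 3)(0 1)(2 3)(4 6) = (0 6 2)(1 4 3 5)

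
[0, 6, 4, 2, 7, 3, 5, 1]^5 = [0, 4, 5, 6, 3, 1, 7, 2]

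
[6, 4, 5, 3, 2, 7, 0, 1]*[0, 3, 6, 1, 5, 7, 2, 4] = [2, 5, 7, 1, 6, 4, 0, 3]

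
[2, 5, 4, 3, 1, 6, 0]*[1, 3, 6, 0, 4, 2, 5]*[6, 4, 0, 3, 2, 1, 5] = [5, 0, 2, 6, 3, 1, 4]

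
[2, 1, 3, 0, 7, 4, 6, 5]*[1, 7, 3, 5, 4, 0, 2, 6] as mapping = [0→3, 1→7, 2→5, 3→1, 4→6, 5→4, 6→2, 7→0] 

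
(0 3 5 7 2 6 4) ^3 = (0 7 4 5 6 3 2) 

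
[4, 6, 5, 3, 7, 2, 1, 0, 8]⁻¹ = [7, 6, 5, 3, 0, 2, 1, 4, 8]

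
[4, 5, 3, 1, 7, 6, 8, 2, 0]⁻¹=[8, 3, 7, 2, 0, 1, 5, 4, 6]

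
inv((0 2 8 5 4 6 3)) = (0 3 6 4 5 8 2)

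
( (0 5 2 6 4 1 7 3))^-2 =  (0 7 4 2)(1 6 5 3)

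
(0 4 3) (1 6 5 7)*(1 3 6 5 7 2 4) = (0 1 5 2 4 6 7 3) 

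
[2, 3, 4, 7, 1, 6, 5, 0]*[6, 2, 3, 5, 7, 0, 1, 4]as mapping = [0→3, 1→5, 2→7, 3→4, 4→2, 5→1, 6→0, 7→6]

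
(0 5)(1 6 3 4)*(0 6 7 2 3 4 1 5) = (1 7 2 3)(4 5 6)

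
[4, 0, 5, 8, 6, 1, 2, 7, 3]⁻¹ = [1, 5, 6, 8, 0, 2, 4, 7, 3]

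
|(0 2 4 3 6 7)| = 6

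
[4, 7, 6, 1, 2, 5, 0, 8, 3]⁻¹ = [6, 3, 4, 8, 0, 5, 2, 1, 7]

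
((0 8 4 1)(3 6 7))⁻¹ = (0 1 4 8)(3 7 6)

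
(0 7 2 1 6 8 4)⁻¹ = (0 4 8 6 1 2 7)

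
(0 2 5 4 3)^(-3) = (0 5 3 2 4)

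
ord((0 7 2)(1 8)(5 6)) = 6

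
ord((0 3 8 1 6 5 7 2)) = 8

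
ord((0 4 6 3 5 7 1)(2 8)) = 14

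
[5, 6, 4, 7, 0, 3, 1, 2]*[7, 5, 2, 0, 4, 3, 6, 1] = [3, 6, 4, 1, 7, 0, 5, 2]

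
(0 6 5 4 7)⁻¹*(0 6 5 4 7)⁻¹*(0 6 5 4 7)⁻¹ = (0 5 7 6 4)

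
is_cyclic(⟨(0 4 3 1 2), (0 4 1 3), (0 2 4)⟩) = no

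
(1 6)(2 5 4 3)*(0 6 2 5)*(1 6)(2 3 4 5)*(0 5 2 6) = (0 1 3 6)(2 5)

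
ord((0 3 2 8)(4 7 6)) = 12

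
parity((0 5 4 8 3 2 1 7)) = odd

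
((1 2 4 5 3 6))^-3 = (1 5)(2 3)(4 6)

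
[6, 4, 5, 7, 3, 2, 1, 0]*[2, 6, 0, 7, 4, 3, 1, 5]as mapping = [0→1, 1→4, 2→3, 3→5, 4→7, 5→0, 6→6, 7→2]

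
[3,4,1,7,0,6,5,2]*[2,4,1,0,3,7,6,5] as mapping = [0→0,1→3,2→4,3→5,4→2,5→6,6→7,7→1] 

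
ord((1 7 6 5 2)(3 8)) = 10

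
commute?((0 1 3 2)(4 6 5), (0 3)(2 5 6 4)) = no:(0 1 3 2)(4 6 5) * (0 3)(2 5 6 4) = (0 1)(2 3 5), (0 3)(2 5 6 4) * (0 1 3 2)(4 6 5) = (0 2 4)(1 3)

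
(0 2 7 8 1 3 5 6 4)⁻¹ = (0 4 6 5 3 1 8 7 2)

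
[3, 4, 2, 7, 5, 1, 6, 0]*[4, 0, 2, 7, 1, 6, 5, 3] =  [7, 1, 2, 3, 6, 0, 5, 4]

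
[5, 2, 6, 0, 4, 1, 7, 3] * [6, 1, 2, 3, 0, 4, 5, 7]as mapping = [0→4, 1→2, 2→5, 3→6, 4→0, 5→1, 6→7, 7→3]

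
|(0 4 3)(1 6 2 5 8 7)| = 6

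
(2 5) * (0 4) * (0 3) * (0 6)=(0 4 3 6)(2 5)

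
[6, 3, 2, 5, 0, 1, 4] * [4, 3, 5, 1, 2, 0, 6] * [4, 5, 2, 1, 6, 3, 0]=[0, 5, 3, 4, 6, 1, 2]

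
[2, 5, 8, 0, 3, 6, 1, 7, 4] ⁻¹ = [3, 6, 0, 4, 8, 1, 5, 7, 2] 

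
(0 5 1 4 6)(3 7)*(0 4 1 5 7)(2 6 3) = (0 7 2 6 4 3)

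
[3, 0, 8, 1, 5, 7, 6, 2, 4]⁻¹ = [1, 3, 7, 0, 8, 4, 6, 5, 2]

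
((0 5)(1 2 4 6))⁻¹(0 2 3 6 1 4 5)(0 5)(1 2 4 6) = (0 5 4 3 1 2 6)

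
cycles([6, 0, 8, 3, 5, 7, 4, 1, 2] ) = (0 6 4 5 7 1)(2 8)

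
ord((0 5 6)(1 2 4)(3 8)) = 6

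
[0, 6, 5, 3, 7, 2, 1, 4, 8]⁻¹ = [0, 6, 5, 3, 7, 2, 1, 4, 8]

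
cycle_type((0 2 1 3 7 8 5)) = 7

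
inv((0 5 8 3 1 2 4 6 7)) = (0 7 6 4 2 1 3 8 5)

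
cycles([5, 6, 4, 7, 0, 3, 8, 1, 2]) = (0 5 3 7 1 6 8 2 4)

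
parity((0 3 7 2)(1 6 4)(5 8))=even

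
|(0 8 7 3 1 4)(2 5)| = 6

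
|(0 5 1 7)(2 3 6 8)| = 4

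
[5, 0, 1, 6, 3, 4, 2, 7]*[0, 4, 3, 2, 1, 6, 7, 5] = [6, 0, 4, 7, 2, 1, 3, 5]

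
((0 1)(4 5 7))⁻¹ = (0 1)(4 7 5)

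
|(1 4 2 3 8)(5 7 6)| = 15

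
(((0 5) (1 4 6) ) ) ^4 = (1 4 6) 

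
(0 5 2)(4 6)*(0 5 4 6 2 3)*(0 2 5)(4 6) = (0 6 4 5 3 2)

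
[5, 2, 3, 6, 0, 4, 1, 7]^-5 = [5, 6, 1, 2, 0, 4, 3, 7]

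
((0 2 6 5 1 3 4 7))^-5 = (0 5 4 2 1 7 6 3)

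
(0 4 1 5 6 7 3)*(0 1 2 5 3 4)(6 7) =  (1 3)(2 5 7 4)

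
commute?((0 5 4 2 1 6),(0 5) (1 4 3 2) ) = no:(0 5 4 2 1 6) * (0 5) (1 4 3 2) = (1 6 5 3 2 4),(0 5) (1 4 3 2) * (0 5 4 2 1 6) = (0 4 3 1 2 6) 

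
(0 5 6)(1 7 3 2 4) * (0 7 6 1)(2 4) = (0 5 1 6 7 3 4)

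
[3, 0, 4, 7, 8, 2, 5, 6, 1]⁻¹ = [1, 8, 5, 0, 2, 6, 7, 3, 4]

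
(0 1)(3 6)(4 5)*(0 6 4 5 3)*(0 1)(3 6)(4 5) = (1 3 5 4 6)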